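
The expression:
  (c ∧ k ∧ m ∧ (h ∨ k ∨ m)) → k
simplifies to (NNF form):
True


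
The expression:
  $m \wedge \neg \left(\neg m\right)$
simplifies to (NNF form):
$m$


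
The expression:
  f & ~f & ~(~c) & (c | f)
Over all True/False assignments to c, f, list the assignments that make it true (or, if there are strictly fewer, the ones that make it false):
is never true.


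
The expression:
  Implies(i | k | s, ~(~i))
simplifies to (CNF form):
(i | ~k) & (i | ~s)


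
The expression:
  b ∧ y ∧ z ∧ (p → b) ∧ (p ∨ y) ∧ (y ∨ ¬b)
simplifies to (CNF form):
b ∧ y ∧ z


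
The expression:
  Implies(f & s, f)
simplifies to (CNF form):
True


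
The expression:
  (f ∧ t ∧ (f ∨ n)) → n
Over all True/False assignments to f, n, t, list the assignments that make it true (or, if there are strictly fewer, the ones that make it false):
is false only for:
  f=True, n=False, t=True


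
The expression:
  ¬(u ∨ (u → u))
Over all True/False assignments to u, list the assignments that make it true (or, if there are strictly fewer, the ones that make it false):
is never true.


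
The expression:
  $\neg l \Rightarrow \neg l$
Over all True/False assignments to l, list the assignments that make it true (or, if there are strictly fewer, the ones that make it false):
is always true.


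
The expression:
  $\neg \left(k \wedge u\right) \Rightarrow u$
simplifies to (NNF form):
$u$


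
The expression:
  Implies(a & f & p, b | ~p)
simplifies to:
b | ~a | ~f | ~p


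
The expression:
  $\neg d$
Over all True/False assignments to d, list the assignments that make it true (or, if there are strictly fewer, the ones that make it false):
is true only for:
  d=False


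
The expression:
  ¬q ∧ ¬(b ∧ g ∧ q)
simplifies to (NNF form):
¬q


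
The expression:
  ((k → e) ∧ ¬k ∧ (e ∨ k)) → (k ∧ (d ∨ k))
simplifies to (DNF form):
k ∨ ¬e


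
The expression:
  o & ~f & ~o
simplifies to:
False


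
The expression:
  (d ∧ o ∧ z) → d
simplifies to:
True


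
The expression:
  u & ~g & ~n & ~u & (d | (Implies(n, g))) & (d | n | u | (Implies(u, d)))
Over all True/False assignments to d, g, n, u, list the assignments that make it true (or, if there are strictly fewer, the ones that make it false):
is never true.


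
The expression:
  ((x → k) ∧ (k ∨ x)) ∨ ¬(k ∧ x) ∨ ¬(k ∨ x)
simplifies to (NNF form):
True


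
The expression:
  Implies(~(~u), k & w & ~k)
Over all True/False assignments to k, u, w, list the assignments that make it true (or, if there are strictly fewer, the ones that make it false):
is true only for:
  k=False, u=False, w=False;
  k=False, u=False, w=True;
  k=True, u=False, w=False;
  k=True, u=False, w=True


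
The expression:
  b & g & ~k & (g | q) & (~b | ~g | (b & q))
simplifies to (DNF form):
b & g & q & ~k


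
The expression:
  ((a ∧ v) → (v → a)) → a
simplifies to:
a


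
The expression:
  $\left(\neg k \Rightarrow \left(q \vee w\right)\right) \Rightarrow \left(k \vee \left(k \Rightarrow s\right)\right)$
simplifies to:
$\text{True}$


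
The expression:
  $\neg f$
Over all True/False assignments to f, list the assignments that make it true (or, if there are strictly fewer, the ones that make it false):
is true only for:
  f=False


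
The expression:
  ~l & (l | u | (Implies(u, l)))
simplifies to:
~l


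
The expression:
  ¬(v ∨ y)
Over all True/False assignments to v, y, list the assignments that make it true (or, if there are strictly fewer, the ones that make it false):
is true only for:
  v=False, y=False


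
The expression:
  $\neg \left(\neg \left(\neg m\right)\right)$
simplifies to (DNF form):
$\neg m$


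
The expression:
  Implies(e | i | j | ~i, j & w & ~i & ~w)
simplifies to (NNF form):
False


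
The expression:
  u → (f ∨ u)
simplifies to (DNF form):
True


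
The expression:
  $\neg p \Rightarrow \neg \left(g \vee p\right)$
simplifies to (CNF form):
$p \vee \neg g$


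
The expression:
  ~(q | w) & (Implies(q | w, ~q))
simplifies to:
~q & ~w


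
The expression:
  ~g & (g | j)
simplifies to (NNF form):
j & ~g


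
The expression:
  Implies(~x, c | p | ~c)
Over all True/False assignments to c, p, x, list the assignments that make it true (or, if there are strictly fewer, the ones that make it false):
is always true.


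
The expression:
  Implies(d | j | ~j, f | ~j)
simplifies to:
f | ~j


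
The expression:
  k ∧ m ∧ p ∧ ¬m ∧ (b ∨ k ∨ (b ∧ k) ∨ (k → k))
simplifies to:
False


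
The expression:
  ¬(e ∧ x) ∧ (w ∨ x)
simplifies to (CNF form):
(w ∨ x) ∧ (¬e ∨ ¬x)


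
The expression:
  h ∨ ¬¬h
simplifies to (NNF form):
h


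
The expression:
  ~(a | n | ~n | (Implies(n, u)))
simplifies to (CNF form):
False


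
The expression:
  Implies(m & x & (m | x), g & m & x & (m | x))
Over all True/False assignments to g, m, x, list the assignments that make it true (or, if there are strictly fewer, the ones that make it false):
is false only for:
  g=False, m=True, x=True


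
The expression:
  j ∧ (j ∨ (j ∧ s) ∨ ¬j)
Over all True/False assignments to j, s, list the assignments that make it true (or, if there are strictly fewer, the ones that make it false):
is true only for:
  j=True, s=False;
  j=True, s=True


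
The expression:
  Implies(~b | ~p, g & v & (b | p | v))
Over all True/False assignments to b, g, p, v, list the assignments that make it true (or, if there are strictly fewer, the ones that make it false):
is true only for:
  b=False, g=True, p=False, v=True;
  b=False, g=True, p=True, v=True;
  b=True, g=False, p=True, v=False;
  b=True, g=False, p=True, v=True;
  b=True, g=True, p=False, v=True;
  b=True, g=True, p=True, v=False;
  b=True, g=True, p=True, v=True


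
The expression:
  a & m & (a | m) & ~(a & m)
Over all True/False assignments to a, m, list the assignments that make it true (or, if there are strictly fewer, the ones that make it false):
is never true.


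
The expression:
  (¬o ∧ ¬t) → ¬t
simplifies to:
True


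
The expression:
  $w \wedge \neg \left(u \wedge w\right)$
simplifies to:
$w \wedge \neg u$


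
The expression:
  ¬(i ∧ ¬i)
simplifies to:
True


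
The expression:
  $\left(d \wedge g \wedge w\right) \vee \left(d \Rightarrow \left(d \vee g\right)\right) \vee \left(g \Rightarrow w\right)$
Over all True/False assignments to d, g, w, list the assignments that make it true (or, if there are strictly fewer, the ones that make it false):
is always true.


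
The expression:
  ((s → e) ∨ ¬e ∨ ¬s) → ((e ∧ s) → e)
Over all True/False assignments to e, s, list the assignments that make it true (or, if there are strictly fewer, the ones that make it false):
is always true.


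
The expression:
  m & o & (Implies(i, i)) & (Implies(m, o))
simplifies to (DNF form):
m & o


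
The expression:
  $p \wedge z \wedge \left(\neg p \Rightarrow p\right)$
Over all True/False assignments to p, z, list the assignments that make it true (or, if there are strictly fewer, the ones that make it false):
is true only for:
  p=True, z=True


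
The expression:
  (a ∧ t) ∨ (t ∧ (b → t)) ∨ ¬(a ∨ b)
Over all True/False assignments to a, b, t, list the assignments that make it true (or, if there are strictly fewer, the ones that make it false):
is false only for:
  a=False, b=True, t=False;
  a=True, b=False, t=False;
  a=True, b=True, t=False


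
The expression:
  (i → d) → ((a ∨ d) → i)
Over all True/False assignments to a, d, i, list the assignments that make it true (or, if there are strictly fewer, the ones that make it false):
is false only for:
  a=False, d=True, i=False;
  a=True, d=False, i=False;
  a=True, d=True, i=False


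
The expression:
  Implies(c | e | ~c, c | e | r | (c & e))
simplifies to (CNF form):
c | e | r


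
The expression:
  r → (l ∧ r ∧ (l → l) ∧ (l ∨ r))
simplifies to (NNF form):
l ∨ ¬r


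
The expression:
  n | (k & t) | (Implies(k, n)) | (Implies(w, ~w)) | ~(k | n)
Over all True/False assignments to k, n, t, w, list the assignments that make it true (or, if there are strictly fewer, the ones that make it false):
is false only for:
  k=True, n=False, t=False, w=True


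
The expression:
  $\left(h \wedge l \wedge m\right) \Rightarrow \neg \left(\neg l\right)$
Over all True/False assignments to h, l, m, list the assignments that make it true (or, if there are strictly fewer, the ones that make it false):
is always true.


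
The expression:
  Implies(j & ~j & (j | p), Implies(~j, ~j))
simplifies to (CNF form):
True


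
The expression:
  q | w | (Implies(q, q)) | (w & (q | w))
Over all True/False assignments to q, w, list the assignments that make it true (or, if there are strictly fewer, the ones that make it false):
is always true.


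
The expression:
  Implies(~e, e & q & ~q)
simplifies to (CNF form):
e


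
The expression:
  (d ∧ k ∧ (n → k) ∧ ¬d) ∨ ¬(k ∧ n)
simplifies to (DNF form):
¬k ∨ ¬n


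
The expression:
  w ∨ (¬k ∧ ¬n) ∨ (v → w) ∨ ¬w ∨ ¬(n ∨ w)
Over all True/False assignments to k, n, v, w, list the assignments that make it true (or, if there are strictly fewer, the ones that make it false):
is always true.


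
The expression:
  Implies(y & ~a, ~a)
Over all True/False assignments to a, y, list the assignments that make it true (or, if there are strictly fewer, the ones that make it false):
is always true.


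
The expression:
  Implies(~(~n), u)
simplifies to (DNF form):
u | ~n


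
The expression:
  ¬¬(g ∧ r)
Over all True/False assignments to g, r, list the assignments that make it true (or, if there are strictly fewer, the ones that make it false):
is true only for:
  g=True, r=True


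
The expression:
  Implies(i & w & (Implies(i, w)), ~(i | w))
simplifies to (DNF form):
~i | ~w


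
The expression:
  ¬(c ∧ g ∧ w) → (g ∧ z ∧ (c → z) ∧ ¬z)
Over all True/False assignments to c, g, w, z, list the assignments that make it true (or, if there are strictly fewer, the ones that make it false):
is true only for:
  c=True, g=True, w=True, z=False;
  c=True, g=True, w=True, z=True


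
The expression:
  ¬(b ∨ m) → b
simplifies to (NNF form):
b ∨ m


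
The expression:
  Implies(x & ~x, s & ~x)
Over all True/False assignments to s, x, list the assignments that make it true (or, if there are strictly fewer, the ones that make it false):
is always true.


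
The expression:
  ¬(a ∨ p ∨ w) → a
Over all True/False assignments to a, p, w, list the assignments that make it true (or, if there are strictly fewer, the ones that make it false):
is false only for:
  a=False, p=False, w=False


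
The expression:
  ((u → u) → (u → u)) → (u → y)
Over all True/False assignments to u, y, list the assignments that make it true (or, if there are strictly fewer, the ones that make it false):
is false only for:
  u=True, y=False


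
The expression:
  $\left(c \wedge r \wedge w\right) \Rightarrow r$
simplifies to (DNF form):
$\text{True}$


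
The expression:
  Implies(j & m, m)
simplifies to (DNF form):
True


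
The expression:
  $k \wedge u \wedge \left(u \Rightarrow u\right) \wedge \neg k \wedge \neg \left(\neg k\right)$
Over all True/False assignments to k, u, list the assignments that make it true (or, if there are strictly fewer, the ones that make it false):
is never true.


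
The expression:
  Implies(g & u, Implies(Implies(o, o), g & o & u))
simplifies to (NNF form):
o | ~g | ~u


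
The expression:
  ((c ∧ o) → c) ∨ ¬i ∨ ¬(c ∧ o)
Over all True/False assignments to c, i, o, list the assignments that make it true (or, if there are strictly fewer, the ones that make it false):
is always true.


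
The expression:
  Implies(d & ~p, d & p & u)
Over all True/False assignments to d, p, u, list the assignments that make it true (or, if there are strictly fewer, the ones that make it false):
is false only for:
  d=True, p=False, u=False;
  d=True, p=False, u=True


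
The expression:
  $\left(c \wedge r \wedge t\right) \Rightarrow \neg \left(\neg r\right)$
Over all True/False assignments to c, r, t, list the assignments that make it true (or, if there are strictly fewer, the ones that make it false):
is always true.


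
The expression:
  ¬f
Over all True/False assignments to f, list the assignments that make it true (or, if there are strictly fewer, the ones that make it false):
is true only for:
  f=False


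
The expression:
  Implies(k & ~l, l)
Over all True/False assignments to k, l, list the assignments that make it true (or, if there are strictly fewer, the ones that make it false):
is false only for:
  k=True, l=False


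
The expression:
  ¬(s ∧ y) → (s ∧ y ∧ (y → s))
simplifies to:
s ∧ y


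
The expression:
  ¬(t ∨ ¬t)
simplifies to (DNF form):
False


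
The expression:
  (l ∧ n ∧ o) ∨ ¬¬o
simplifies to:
o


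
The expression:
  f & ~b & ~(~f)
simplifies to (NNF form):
f & ~b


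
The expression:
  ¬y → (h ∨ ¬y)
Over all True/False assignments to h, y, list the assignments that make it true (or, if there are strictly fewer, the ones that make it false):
is always true.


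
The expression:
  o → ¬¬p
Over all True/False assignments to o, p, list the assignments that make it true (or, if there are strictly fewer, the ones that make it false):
is false only for:
  o=True, p=False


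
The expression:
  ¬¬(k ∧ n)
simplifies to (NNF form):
k ∧ n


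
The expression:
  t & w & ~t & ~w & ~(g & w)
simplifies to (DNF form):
False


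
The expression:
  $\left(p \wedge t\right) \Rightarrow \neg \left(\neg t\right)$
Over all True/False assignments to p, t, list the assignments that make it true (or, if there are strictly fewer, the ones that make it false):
is always true.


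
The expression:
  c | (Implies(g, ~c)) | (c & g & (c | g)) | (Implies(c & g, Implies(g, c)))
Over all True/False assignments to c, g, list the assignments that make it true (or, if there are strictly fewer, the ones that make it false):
is always true.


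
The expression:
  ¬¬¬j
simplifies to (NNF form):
¬j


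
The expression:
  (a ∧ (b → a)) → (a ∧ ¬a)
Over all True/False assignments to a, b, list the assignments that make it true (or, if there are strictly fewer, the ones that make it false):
is true only for:
  a=False, b=False;
  a=False, b=True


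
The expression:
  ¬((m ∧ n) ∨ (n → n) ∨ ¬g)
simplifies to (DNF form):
False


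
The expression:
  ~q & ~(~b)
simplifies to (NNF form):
b & ~q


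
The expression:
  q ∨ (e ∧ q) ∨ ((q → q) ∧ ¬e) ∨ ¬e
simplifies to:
q ∨ ¬e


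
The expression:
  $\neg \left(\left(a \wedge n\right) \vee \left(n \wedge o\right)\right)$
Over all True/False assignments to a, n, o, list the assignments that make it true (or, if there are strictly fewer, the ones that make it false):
is false only for:
  a=False, n=True, o=True;
  a=True, n=True, o=False;
  a=True, n=True, o=True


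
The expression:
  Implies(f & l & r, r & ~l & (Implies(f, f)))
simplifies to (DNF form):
~f | ~l | ~r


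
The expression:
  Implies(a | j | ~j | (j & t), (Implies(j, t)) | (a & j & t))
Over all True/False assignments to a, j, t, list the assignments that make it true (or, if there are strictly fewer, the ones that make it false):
is false only for:
  a=False, j=True, t=False;
  a=True, j=True, t=False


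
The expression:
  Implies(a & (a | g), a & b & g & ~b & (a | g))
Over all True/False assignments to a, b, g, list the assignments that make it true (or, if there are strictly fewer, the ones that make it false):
is true only for:
  a=False, b=False, g=False;
  a=False, b=False, g=True;
  a=False, b=True, g=False;
  a=False, b=True, g=True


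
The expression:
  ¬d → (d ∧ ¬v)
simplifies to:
d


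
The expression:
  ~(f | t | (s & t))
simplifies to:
~f & ~t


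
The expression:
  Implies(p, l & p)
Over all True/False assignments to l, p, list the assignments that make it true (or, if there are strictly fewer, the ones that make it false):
is false only for:
  l=False, p=True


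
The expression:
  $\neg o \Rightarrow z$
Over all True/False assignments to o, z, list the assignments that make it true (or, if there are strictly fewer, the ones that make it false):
is false only for:
  o=False, z=False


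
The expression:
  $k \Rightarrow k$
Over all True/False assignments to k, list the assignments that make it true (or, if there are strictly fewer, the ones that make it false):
is always true.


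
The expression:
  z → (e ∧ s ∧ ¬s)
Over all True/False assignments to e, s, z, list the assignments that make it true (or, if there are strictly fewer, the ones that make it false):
is true only for:
  e=False, s=False, z=False;
  e=False, s=True, z=False;
  e=True, s=False, z=False;
  e=True, s=True, z=False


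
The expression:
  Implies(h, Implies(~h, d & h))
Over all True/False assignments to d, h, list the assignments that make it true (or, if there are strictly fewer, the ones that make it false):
is always true.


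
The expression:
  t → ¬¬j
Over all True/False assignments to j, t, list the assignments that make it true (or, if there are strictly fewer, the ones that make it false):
is false only for:
  j=False, t=True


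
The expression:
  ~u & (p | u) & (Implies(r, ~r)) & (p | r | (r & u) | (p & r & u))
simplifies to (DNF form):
p & ~r & ~u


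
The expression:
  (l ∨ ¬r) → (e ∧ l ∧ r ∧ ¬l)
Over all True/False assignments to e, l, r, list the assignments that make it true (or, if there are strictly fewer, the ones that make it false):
is true only for:
  e=False, l=False, r=True;
  e=True, l=False, r=True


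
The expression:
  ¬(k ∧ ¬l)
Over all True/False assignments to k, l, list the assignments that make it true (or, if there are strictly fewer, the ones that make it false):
is false only for:
  k=True, l=False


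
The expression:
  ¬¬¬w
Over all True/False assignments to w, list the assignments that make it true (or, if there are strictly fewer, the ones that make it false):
is true only for:
  w=False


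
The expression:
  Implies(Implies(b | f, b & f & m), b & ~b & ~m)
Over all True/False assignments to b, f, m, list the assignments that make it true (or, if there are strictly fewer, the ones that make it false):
is false only for:
  b=False, f=False, m=False;
  b=False, f=False, m=True;
  b=True, f=True, m=True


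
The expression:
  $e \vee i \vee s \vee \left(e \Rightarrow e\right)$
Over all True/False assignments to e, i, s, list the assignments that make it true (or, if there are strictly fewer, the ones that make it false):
is always true.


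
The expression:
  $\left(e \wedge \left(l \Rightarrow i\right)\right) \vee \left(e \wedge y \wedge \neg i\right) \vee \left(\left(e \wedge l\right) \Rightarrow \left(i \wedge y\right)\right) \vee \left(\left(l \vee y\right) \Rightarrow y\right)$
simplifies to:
$i \vee y \vee \neg e \vee \neg l$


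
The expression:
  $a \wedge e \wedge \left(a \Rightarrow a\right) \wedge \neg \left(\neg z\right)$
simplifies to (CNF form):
$a \wedge e \wedge z$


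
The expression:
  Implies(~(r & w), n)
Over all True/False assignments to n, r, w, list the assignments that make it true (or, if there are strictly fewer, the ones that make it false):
is false only for:
  n=False, r=False, w=False;
  n=False, r=False, w=True;
  n=False, r=True, w=False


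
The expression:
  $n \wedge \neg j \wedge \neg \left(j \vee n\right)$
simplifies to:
$\text{False}$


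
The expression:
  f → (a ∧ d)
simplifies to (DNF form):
(a ∧ d) ∨ ¬f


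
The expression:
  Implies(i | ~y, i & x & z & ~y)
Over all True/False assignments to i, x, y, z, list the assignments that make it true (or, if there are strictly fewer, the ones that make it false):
is true only for:
  i=False, x=False, y=True, z=False;
  i=False, x=False, y=True, z=True;
  i=False, x=True, y=True, z=False;
  i=False, x=True, y=True, z=True;
  i=True, x=True, y=False, z=True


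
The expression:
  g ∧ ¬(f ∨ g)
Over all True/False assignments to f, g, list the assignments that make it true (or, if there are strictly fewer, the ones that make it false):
is never true.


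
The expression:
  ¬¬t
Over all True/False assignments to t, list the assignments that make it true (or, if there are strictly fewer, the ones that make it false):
is true only for:
  t=True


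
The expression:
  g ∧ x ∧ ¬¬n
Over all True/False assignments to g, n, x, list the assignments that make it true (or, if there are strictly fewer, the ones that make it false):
is true only for:
  g=True, n=True, x=True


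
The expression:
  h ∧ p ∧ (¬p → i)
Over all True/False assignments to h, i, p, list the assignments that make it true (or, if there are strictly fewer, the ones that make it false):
is true only for:
  h=True, i=False, p=True;
  h=True, i=True, p=True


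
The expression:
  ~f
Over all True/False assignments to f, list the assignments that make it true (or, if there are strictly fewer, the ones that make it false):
is true only for:
  f=False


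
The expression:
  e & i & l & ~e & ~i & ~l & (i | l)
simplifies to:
False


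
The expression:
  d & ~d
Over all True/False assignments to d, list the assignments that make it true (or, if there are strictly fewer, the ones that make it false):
is never true.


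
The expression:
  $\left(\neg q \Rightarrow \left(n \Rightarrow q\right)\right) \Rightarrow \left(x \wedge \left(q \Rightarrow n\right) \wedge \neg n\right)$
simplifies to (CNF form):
$\neg q \wedge \left(n \vee x\right)$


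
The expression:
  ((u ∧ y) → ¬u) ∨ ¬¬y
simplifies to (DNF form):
True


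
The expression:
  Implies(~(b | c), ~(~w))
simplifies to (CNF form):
b | c | w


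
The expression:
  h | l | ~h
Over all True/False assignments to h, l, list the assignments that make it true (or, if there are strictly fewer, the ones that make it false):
is always true.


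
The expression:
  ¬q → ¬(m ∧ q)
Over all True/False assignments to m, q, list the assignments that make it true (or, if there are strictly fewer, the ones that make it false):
is always true.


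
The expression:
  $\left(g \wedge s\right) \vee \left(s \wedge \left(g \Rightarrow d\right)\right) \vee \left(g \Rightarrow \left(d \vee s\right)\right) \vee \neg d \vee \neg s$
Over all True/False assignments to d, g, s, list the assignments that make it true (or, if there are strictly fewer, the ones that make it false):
is always true.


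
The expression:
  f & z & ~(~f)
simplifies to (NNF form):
f & z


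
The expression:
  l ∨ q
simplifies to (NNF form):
l ∨ q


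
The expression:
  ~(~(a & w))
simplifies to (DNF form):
a & w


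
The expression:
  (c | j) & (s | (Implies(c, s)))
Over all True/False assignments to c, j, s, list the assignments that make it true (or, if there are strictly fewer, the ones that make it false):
is true only for:
  c=False, j=True, s=False;
  c=False, j=True, s=True;
  c=True, j=False, s=True;
  c=True, j=True, s=True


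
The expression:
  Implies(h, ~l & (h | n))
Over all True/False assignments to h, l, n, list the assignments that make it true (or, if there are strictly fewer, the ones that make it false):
is false only for:
  h=True, l=True, n=False;
  h=True, l=True, n=True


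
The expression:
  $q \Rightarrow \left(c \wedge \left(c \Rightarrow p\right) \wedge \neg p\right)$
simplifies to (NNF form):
$\neg q$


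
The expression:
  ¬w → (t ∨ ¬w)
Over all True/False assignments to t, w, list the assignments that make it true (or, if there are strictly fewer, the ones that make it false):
is always true.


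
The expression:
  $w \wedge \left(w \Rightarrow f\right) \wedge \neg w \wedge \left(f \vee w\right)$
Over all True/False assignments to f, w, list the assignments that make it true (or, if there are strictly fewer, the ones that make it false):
is never true.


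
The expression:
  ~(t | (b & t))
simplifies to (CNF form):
~t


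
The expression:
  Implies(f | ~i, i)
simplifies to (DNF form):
i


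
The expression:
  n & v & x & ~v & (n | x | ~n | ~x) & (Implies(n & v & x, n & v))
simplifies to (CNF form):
False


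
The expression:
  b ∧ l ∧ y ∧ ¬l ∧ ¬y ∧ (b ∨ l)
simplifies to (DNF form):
False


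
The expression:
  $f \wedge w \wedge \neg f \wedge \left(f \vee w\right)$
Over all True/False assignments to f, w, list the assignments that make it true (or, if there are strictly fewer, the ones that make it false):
is never true.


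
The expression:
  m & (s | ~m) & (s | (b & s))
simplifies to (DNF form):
m & s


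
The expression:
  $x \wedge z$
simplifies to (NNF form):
$x \wedge z$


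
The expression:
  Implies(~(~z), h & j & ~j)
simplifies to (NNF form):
~z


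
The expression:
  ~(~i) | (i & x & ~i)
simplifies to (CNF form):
i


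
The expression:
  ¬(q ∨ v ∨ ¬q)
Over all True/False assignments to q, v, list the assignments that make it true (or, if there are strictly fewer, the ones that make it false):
is never true.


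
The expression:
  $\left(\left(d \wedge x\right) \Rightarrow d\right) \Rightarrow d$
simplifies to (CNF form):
$d$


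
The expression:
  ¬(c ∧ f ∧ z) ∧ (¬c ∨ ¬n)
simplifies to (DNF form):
(¬f ∧ ¬n) ∨ (¬n ∧ ¬z) ∨ ¬c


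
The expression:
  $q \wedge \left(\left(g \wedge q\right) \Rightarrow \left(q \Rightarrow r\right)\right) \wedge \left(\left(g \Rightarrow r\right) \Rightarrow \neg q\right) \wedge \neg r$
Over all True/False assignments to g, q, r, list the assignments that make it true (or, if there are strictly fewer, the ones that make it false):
is never true.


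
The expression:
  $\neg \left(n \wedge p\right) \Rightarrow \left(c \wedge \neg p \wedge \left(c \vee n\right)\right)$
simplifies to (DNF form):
$\left(c \wedge \neg p\right) \vee \left(n \wedge p\right)$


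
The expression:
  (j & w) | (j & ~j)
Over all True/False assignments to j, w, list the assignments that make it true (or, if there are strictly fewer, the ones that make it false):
is true only for:
  j=True, w=True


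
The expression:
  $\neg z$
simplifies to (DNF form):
$\neg z$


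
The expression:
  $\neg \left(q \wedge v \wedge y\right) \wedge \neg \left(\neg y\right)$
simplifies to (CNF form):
$y \wedge \left(\neg q \vee \neg v\right)$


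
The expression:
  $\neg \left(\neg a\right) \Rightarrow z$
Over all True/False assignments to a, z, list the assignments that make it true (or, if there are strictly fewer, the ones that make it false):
is false only for:
  a=True, z=False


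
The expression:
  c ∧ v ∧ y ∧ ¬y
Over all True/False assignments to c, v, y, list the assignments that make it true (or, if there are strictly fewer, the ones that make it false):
is never true.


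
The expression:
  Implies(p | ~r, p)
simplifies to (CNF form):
p | r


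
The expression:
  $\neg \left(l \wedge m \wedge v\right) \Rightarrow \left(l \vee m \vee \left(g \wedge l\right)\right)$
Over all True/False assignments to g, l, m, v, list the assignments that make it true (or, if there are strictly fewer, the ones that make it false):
is false only for:
  g=False, l=False, m=False, v=False;
  g=False, l=False, m=False, v=True;
  g=True, l=False, m=False, v=False;
  g=True, l=False, m=False, v=True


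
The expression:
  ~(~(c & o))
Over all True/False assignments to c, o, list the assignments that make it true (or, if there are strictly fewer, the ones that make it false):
is true only for:
  c=True, o=True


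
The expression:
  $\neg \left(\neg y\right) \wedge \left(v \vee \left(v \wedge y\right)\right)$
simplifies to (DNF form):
$v \wedge y$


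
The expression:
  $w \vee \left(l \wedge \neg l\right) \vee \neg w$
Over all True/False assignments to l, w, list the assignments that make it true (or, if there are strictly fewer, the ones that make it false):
is always true.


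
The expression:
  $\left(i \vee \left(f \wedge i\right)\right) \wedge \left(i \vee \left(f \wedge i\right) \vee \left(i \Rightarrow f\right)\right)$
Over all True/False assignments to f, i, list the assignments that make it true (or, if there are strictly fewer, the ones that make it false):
is true only for:
  f=False, i=True;
  f=True, i=True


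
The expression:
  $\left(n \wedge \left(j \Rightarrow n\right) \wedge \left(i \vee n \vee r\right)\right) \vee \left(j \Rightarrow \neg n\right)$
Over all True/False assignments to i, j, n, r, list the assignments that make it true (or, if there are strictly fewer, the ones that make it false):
is always true.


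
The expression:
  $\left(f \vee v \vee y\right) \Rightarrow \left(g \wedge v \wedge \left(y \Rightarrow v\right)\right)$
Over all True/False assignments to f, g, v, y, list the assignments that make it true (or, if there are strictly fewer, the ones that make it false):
is true only for:
  f=False, g=False, v=False, y=False;
  f=False, g=True, v=False, y=False;
  f=False, g=True, v=True, y=False;
  f=False, g=True, v=True, y=True;
  f=True, g=True, v=True, y=False;
  f=True, g=True, v=True, y=True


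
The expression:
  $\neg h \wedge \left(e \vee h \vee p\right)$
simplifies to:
$\neg h \wedge \left(e \vee p\right)$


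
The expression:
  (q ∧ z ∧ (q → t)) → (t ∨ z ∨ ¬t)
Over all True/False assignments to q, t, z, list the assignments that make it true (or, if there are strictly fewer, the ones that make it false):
is always true.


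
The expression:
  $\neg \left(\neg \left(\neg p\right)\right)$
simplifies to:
$\neg p$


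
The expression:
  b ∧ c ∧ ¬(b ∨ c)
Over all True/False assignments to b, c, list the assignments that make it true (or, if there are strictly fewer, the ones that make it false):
is never true.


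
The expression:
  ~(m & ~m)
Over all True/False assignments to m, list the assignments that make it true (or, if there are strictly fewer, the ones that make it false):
is always true.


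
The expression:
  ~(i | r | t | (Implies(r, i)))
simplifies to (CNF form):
False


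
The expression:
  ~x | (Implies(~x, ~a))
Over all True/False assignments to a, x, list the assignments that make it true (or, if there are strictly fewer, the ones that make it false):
is always true.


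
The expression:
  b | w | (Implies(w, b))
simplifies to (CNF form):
True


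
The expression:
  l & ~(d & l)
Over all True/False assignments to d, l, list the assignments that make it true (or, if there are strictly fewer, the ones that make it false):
is true only for:
  d=False, l=True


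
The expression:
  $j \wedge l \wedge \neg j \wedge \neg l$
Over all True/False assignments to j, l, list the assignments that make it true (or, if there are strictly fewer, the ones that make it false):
is never true.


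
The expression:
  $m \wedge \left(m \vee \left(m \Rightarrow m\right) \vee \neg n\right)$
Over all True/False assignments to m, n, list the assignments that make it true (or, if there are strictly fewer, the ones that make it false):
is true only for:
  m=True, n=False;
  m=True, n=True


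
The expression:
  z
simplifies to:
z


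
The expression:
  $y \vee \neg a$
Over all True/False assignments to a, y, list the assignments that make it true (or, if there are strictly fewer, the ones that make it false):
is false only for:
  a=True, y=False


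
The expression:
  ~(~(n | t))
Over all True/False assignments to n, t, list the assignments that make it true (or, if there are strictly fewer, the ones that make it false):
is false only for:
  n=False, t=False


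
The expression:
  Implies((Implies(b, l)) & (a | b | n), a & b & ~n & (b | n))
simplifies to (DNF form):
(b & ~l) | (a & b & ~n) | (~a & ~b & ~n)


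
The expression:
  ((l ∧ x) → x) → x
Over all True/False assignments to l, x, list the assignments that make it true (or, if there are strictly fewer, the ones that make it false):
is true only for:
  l=False, x=True;
  l=True, x=True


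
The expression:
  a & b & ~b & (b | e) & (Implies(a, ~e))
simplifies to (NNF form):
False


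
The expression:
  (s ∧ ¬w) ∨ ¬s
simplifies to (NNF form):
¬s ∨ ¬w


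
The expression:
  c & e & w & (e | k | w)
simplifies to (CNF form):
c & e & w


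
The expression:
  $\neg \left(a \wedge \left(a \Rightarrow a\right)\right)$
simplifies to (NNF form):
$\neg a$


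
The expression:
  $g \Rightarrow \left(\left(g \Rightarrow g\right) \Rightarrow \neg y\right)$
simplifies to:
$\neg g \vee \neg y$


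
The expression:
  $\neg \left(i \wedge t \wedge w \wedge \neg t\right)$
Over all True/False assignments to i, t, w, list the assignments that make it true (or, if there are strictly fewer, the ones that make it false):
is always true.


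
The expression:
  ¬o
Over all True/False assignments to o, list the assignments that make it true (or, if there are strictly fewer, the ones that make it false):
is true only for:
  o=False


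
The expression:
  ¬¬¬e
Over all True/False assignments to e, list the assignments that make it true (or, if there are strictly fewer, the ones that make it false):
is true only for:
  e=False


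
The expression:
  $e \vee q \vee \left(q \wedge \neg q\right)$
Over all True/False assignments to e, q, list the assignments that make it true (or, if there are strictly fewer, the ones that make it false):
is false only for:
  e=False, q=False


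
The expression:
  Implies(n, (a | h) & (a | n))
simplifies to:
a | h | ~n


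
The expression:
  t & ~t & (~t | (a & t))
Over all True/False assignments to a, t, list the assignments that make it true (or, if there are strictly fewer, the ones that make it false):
is never true.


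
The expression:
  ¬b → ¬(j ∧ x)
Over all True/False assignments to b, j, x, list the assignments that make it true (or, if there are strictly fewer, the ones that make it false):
is false only for:
  b=False, j=True, x=True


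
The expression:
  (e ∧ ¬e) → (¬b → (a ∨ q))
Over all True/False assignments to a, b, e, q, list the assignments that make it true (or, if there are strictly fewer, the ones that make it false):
is always true.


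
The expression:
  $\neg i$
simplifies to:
$\neg i$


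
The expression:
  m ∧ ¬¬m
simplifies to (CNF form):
m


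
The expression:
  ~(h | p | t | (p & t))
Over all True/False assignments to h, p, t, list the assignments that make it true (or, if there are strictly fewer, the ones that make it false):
is true only for:
  h=False, p=False, t=False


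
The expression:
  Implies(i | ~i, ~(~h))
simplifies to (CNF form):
h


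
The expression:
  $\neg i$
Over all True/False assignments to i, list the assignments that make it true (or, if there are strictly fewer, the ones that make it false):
is true only for:
  i=False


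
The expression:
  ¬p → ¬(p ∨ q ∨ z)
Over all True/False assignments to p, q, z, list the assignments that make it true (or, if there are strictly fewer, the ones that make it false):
is false only for:
  p=False, q=False, z=True;
  p=False, q=True, z=False;
  p=False, q=True, z=True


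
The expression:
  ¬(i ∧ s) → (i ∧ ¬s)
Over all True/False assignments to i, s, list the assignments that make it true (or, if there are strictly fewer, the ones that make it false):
is true only for:
  i=True, s=False;
  i=True, s=True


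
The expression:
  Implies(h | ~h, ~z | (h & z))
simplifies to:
h | ~z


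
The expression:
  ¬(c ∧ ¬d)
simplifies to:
d ∨ ¬c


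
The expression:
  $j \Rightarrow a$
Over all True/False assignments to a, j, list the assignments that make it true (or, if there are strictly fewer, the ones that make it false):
is false only for:
  a=False, j=True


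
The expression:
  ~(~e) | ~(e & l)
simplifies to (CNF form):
True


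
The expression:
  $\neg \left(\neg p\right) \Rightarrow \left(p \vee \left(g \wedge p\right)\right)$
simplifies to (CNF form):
$\text{True}$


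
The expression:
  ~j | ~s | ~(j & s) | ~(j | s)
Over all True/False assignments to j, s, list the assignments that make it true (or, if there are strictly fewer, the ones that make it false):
is false only for:
  j=True, s=True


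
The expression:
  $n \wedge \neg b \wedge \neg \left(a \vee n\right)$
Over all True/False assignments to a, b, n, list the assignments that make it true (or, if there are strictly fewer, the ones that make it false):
is never true.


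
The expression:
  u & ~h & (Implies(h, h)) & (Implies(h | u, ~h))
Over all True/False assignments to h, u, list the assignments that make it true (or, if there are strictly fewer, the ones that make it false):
is true only for:
  h=False, u=True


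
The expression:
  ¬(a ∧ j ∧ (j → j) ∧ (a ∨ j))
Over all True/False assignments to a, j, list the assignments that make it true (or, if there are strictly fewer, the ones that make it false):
is false only for:
  a=True, j=True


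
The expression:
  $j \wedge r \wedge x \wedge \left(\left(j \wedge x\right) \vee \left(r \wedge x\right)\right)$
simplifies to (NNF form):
$j \wedge r \wedge x$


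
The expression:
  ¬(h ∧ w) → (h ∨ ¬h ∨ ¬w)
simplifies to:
True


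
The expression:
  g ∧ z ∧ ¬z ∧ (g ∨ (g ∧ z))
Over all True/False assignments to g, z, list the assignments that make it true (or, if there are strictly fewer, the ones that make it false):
is never true.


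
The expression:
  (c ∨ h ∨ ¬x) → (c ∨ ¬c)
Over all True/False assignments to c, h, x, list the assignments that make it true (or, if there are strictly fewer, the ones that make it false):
is always true.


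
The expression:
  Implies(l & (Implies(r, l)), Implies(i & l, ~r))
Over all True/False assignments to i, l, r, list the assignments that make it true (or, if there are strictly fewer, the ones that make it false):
is false only for:
  i=True, l=True, r=True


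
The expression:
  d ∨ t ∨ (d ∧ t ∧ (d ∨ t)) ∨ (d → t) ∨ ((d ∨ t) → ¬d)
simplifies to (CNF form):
True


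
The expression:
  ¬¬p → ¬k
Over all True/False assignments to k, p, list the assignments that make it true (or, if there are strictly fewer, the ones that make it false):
is false only for:
  k=True, p=True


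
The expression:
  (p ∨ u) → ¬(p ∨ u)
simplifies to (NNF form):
¬p ∧ ¬u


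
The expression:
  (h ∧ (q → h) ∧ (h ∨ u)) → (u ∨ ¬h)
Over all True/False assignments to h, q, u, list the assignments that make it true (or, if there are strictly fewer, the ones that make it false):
is false only for:
  h=True, q=False, u=False;
  h=True, q=True, u=False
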